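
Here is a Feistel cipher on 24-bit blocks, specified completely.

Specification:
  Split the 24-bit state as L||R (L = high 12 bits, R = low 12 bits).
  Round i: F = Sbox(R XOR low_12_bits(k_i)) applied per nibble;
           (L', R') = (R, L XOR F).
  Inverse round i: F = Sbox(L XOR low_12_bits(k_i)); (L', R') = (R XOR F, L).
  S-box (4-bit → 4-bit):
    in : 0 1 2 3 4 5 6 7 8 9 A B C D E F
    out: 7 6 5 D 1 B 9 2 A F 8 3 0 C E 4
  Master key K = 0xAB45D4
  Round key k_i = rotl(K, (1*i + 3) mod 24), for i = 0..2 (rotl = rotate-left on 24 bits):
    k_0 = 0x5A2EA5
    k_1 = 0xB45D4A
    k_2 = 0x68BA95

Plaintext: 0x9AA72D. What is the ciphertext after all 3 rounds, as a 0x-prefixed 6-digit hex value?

s_0 = plaintext = 0x9AA72D
s_1 = Round(s_0, k_0) = 0x72D600
s_2 = Round(s_1, k_1) = 0x600435
s_3 = Round(s_2, k_2) = 0x435887

0x435887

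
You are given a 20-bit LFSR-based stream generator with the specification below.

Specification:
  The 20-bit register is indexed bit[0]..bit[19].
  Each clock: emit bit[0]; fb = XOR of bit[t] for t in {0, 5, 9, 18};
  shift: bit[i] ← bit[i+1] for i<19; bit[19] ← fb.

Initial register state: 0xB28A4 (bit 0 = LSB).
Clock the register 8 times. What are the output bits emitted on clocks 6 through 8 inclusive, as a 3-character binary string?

101

reg_0 = 0xB28A4
clock 1: out=0, reg = 0xD9452
clock 2: out=0, reg = 0xECA29
clock 3: out=1, reg = 0x76514
clock 4: out=0, reg = 0xBB28A
clock 5: out=0, reg = 0xDD945
clock 6: out=1, reg = 0x6ECA2
clock 7: out=0, reg = 0x37651
clock 8: out=1, reg = 0x1BB28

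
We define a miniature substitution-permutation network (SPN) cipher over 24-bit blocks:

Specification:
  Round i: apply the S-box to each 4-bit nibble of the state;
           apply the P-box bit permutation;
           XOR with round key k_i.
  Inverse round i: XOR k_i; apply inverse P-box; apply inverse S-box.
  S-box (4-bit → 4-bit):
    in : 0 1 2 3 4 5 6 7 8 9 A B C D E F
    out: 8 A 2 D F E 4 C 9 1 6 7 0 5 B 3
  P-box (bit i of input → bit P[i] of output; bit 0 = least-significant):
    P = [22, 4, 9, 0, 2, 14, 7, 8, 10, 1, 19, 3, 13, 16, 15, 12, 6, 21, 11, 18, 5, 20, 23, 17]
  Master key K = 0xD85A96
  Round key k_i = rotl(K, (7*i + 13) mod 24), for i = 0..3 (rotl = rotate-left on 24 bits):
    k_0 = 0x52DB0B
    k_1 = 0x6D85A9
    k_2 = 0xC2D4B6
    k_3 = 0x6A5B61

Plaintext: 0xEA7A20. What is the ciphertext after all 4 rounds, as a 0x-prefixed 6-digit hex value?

s_0 = plaintext = 0xEA7A20
s_1 = Round(s_0, k_0) = 0x680328
s_2 = Round(s_1, k_1) = 0xA1D1E0
s_3 = Round(s_2, k_2) = 0x7635B9
s_4 = Round(s_3, k_3) = 0xA0A3EF

0xA0A3EF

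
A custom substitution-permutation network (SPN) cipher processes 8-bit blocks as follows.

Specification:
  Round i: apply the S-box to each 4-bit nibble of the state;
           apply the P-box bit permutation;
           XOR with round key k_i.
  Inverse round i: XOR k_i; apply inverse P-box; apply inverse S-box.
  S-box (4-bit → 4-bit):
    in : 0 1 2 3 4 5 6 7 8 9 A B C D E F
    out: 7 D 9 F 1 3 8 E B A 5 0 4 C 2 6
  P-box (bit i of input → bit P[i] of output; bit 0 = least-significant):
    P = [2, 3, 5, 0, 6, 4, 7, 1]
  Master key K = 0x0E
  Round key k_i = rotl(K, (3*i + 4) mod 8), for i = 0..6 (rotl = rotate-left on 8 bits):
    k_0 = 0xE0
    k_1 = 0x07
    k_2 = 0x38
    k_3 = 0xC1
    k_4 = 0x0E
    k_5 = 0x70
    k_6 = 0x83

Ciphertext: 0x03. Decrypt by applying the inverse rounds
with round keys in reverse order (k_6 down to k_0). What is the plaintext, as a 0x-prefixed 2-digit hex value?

s_0 = ciphertext = 0x03
s_1 = InvRound(s_0, k_6) = 0xCB
s_2 = InvRound(s_1, k_5) = 0x77
s_3 = InvRound(s_2, k_4) = 0x57
s_4 = InvRound(s_3, k_3) = 0x74
s_5 = InvRound(s_4, k_2) = 0x45
s_6 = InvRound(s_5, k_1) = 0x2B
s_7 = InvRound(s_6, k_0) = 0x19

0x19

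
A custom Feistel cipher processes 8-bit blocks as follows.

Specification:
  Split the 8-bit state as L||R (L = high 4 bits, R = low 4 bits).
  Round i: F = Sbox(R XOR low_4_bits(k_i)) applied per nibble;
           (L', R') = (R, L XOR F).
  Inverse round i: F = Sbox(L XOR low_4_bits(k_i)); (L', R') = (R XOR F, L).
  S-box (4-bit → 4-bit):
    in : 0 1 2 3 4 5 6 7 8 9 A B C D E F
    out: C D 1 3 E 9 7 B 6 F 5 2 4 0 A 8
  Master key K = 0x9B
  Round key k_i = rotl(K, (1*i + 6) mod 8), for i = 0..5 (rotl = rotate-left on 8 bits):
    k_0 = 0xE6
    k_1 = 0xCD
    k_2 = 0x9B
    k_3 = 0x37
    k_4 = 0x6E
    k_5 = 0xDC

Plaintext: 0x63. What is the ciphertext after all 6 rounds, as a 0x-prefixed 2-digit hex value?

s_0 = plaintext = 0x63
s_1 = Round(s_0, k_0) = 0x3F
s_2 = Round(s_1, k_1) = 0xF2
s_3 = Round(s_2, k_2) = 0x20
s_4 = Round(s_3, k_3) = 0x09
s_5 = Round(s_4, k_4) = 0x9B
s_6 = Round(s_5, k_5) = 0xB2

0xB2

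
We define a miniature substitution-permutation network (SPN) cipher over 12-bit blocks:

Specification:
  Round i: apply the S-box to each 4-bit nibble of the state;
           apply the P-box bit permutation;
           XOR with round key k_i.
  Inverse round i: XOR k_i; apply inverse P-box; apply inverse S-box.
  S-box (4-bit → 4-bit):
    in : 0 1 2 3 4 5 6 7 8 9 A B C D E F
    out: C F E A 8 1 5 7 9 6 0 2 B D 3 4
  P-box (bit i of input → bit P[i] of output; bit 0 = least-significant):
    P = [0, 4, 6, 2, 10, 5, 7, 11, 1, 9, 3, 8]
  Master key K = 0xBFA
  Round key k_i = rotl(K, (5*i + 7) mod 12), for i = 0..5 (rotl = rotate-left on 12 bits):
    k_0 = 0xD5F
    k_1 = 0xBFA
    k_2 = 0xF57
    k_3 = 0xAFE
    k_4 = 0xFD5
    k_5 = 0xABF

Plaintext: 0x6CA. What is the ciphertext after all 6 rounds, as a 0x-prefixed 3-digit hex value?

s_0 = plaintext = 0x6CA
s_1 = Round(s_0, k_0) = 0x175
s_2 = Round(s_1, k_1) = 0xC51
s_3 = Round(s_2, k_2) = 0x800
s_4 = Round(s_3, k_3) = 0x338
s_5 = Round(s_4, k_4) = 0x4F0
s_6 = Round(s_5, k_5) = 0xB7B

0xB7B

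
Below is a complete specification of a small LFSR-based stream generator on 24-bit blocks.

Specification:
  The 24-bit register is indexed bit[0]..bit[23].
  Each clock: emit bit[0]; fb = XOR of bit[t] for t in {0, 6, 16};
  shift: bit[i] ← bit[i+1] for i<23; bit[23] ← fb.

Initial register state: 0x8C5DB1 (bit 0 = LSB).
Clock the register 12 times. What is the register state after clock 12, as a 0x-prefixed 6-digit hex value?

0x74B8C5

reg_0 = 0x8C5DB1
clock 1: out=1, reg = 0xC62ED8
clock 2: out=0, reg = 0xE3176C
clock 3: out=0, reg = 0x718BB6
clock 4: out=0, reg = 0xB8C5DB
clock 5: out=1, reg = 0x5C62ED
clock 6: out=1, reg = 0x2E3176
clock 7: out=0, reg = 0x9718BB
clock 8: out=1, reg = 0x4B8C5D
clock 9: out=1, reg = 0xA5C62E
clock 10: out=0, reg = 0xD2E317
clock 11: out=1, reg = 0xE9718B
clock 12: out=1, reg = 0x74B8C5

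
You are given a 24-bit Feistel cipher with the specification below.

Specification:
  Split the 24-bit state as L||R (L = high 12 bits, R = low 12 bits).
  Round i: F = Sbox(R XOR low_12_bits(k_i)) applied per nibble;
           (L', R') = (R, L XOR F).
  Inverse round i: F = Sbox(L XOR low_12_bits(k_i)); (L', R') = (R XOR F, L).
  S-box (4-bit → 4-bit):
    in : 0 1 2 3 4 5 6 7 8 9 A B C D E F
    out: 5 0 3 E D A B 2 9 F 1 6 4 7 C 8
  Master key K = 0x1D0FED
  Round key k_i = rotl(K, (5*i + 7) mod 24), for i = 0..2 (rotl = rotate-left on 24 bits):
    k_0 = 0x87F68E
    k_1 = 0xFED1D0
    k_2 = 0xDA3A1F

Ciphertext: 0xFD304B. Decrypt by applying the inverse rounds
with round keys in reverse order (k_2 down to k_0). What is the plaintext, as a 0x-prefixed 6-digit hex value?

s_0 = ciphertext = 0xFD304B
s_1 = InvRound(s_0, k_2) = 0xA0FFD3
s_2 = InvRound(s_1, k_1) = 0x9ABA0F
s_3 = InvRound(s_2, k_0) = 0x2359AB

0x2359AB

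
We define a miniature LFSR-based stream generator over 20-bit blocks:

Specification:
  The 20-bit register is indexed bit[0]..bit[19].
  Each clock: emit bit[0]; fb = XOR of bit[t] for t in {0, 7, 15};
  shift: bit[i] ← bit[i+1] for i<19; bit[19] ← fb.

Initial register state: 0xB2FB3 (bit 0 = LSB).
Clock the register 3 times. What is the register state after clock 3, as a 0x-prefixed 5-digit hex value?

0x565F6

reg_0 = 0xB2FB3
clock 1: out=1, reg = 0x597D9
clock 2: out=1, reg = 0xACBEC
clock 3: out=0, reg = 0x565F6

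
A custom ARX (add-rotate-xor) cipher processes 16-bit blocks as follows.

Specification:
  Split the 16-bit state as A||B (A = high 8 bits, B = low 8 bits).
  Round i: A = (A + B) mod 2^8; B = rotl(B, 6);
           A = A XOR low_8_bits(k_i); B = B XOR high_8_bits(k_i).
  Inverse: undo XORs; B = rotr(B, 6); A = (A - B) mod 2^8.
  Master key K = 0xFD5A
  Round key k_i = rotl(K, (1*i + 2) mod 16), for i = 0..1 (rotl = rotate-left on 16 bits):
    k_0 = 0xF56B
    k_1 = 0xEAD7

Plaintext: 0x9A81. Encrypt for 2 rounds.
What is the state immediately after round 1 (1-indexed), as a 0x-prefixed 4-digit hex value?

s_0 = plaintext = 0x9A81
s_1 = Round(s_0, k_0) = 0x7095
s_2 = Round(s_1, k_1) = 0xD28F

0x7095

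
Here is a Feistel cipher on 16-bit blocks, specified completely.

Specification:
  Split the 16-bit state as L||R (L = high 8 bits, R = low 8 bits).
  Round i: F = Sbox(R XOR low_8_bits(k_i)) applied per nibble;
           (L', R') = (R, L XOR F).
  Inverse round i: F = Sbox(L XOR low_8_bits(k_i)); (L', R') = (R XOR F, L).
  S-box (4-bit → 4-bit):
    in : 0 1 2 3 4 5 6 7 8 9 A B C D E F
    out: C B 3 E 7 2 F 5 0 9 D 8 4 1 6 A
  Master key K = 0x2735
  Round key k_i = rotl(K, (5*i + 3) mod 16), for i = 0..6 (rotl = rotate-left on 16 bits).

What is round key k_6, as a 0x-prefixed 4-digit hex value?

0x4E6A

K = 0x2735
k_0 = rotl(K, (5*0+3) mod 16) = rotl(K, 3) = 0x39A9
k_1 = rotl(K, (5*1+3) mod 16) = rotl(K, 8) = 0x3527
k_2 = rotl(K, (5*2+3) mod 16) = rotl(K, 13) = 0xA4E6
k_3 = rotl(K, (5*3+3) mod 16) = rotl(K, 2) = 0x9CD4
k_4 = rotl(K, (5*4+3) mod 16) = rotl(K, 7) = 0x9A93
k_5 = rotl(K, (5*5+3) mod 16) = rotl(K, 12) = 0x5273
k_6 = rotl(K, (5*6+3) mod 16) = rotl(K, 1) = 0x4E6A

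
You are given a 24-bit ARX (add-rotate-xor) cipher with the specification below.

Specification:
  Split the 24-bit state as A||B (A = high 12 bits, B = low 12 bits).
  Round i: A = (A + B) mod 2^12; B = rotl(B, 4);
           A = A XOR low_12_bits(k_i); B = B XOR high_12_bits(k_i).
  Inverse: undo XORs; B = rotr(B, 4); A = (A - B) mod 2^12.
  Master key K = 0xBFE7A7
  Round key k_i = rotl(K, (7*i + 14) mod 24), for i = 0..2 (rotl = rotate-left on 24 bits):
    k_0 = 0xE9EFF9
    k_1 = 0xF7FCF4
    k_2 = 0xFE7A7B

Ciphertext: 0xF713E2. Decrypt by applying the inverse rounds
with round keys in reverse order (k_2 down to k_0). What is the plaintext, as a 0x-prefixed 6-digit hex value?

s_0 = ciphertext = 0xF713E2
s_1 = InvRound(s_0, k_2) = 0xF4A5C0
s_2 = InvRound(s_1, k_1) = 0x413FAB
s_3 = InvRound(s_2, k_0) = 0x6D7513

0x6D7513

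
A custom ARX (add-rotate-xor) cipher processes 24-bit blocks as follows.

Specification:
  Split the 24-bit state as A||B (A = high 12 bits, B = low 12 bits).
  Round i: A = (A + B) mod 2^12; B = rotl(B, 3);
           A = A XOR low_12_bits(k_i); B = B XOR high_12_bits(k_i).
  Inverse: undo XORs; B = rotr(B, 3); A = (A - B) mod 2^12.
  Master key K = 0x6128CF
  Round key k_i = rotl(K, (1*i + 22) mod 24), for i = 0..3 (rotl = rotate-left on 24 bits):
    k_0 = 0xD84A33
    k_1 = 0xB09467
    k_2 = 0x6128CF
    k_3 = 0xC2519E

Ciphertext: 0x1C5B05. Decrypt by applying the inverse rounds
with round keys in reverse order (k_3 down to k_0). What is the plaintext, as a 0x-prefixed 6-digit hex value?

0x981C6F

s_0 = ciphertext = 0x1C5B05
s_1 = InvRound(s_0, k_3) = 0xF770E4
s_2 = InvRound(s_1, k_2) = 0xADACDE
s_3 = InvRound(s_2, k_1) = 0xFC3EFA
s_4 = InvRound(s_3, k_0) = 0x981C6F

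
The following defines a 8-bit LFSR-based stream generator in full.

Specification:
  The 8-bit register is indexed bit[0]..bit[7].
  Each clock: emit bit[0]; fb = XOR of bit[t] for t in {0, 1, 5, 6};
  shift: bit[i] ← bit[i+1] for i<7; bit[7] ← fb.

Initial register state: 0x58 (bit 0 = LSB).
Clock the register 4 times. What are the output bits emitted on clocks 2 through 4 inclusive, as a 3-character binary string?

001

reg_0 = 0x58
clock 1: out=0, reg = 0xAC
clock 2: out=0, reg = 0xD6
clock 3: out=0, reg = 0x6B
clock 4: out=1, reg = 0x35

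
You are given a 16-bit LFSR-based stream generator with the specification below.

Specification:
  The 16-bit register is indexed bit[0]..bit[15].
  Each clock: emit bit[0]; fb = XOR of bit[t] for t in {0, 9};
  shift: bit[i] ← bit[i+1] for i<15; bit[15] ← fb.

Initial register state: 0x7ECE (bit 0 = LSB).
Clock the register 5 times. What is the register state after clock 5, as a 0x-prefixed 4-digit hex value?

reg_0 = 0x7ECE
clock 1: out=0, reg = 0xBF67
clock 2: out=1, reg = 0x5FB3
clock 3: out=1, reg = 0x2FD9
clock 4: out=1, reg = 0x17EC
clock 5: out=0, reg = 0x8BF6

0x8BF6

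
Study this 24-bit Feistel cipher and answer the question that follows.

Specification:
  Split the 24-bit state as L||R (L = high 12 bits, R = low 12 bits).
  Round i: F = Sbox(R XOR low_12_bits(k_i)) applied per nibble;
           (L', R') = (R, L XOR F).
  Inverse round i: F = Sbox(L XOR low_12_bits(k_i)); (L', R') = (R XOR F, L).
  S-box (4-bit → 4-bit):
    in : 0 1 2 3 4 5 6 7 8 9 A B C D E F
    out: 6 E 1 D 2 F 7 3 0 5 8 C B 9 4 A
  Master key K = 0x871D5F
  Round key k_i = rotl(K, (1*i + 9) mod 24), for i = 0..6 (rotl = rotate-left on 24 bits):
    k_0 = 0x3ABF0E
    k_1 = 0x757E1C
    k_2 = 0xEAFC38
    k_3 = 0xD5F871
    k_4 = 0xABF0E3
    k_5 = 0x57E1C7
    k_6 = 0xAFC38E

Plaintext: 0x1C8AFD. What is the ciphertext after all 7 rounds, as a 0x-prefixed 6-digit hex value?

0x422300

s_0 = plaintext = 0x1C8AFD
s_1 = Round(s_0, k_0) = 0xAFDE65
s_2 = Round(s_1, k_1) = 0xE65CC8
s_3 = Round(s_2, k_2) = 0xCC88C3
s_4 = Round(s_3, k_3) = 0x8C3A09
s_5 = Round(s_4, k_4) = 0xA0908B
s_6 = Round(s_5, k_5) = 0x08B422
s_7 = Round(s_6, k_6) = 0x422300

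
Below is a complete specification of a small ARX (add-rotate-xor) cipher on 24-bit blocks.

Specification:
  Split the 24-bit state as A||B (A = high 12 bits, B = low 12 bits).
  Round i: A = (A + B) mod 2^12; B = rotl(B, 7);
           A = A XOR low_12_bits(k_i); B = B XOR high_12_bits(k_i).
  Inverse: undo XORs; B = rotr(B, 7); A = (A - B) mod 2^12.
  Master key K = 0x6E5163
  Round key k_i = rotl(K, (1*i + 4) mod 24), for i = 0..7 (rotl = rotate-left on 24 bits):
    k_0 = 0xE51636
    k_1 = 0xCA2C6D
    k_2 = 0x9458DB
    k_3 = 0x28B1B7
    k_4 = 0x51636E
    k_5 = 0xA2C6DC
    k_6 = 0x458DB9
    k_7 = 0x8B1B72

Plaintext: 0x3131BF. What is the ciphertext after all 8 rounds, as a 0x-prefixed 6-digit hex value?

0xB1EF99

s_0 = plaintext = 0x3131BF
s_1 = Round(s_0, k_0) = 0x2E41DC
s_2 = Round(s_1, k_1) = 0x8AD2AC
s_3 = Round(s_2, k_2) = 0x382F50
s_4 = Round(s_3, k_3) = 0x365AF1
s_5 = Round(s_4, k_4) = 0xD38DC1
s_6 = Round(s_5, k_5) = 0xC25AC2
s_7 = Round(s_6, k_6) = 0xB5E50E
s_8 = Round(s_7, k_7) = 0xB1EF99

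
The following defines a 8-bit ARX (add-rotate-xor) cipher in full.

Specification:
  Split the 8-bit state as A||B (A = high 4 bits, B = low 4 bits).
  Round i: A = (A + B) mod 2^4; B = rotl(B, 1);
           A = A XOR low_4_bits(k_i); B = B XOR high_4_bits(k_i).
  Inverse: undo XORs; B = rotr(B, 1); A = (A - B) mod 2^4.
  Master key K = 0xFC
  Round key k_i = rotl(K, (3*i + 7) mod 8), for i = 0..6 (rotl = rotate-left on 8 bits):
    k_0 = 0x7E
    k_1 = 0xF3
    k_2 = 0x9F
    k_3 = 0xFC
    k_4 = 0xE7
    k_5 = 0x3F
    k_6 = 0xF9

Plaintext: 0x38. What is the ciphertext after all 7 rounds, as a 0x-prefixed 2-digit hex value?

0xE2

s_0 = plaintext = 0x38
s_1 = Round(s_0, k_0) = 0x56
s_2 = Round(s_1, k_1) = 0x83
s_3 = Round(s_2, k_2) = 0x4F
s_4 = Round(s_3, k_3) = 0xF0
s_5 = Round(s_4, k_4) = 0x8E
s_6 = Round(s_5, k_5) = 0x9E
s_7 = Round(s_6, k_6) = 0xE2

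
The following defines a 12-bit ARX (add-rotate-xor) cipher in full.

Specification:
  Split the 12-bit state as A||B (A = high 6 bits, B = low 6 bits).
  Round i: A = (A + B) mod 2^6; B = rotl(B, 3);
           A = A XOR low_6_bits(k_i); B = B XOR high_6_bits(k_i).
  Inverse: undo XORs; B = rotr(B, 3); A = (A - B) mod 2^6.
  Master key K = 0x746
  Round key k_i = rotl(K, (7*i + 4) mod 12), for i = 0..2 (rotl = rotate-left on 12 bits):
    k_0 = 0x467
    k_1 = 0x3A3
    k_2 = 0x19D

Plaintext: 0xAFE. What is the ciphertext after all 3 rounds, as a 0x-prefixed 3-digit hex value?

0x311

s_0 = plaintext = 0xAFE
s_1 = Round(s_0, k_0) = 0x3A6
s_2 = Round(s_1, k_1) = 0x5FA
s_3 = Round(s_2, k_2) = 0x311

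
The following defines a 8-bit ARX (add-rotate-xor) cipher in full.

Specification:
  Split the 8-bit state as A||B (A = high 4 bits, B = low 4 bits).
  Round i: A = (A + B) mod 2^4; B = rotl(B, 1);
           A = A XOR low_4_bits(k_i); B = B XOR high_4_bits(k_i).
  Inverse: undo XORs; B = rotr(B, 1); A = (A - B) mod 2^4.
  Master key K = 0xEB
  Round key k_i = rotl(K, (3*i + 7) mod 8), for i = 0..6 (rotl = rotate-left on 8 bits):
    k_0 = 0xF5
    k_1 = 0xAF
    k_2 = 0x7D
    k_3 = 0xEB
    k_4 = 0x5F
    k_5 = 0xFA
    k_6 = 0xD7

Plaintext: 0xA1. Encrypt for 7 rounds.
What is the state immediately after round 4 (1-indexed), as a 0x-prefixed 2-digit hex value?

s_0 = plaintext = 0xA1
s_1 = Round(s_0, k_0) = 0xED
s_2 = Round(s_1, k_1) = 0x41
s_3 = Round(s_2, k_2) = 0x85
s_4 = Round(s_3, k_3) = 0x64
s_5 = Round(s_4, k_4) = 0x5D
s_6 = Round(s_5, k_5) = 0x84
s_7 = Round(s_6, k_6) = 0xB5

0x64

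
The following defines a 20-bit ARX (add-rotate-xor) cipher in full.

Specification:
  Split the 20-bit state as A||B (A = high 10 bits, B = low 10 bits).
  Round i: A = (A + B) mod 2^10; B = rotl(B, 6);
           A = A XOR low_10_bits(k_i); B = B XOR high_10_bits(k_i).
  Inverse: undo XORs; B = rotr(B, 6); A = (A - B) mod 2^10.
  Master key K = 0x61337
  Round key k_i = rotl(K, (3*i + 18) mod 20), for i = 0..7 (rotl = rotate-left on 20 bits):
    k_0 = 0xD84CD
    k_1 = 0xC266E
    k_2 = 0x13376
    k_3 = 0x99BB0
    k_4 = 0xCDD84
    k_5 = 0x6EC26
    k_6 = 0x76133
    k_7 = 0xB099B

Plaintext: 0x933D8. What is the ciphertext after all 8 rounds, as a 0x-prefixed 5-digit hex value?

0x0B4DB

s_0 = plaintext = 0x933D8
s_1 = Round(s_0, k_0) = 0xBA55C
s_2 = Round(s_1, k_1) = 0x8AC1C
s_3 = Round(s_2, k_2) = 0x4C74D
s_4 = Round(s_3, k_3) = 0xF3912
s_5 = Round(s_4, k_4) = 0x593A6
s_6 = Round(s_5, k_5) = 0x4B001
s_7 = Round(s_6, k_6) = 0x07998
s_8 = Round(s_7, k_7) = 0x0B4DB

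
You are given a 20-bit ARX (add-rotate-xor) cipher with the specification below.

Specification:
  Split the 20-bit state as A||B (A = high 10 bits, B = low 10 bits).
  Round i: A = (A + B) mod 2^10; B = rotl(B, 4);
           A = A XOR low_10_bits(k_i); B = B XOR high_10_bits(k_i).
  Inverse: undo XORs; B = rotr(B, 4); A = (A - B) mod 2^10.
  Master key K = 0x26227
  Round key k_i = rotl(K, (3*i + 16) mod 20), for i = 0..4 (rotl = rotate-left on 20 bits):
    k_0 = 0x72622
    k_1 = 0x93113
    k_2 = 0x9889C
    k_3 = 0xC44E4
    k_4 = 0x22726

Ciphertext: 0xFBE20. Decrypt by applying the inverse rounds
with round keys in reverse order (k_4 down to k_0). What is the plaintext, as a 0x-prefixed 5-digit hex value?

0x4A643

s_0 = ciphertext = 0xFBE20
s_1 = InvRound(s_0, k_4) = 0x97E6A
s_2 = InvRound(s_1, k_3) = 0xF92D7
s_3 = InvRound(s_2, k_2) = 0x8B54B
s_4 = InvRound(s_3, k_1) = 0x539F0
s_5 = InvRound(s_4, k_0) = 0x4A643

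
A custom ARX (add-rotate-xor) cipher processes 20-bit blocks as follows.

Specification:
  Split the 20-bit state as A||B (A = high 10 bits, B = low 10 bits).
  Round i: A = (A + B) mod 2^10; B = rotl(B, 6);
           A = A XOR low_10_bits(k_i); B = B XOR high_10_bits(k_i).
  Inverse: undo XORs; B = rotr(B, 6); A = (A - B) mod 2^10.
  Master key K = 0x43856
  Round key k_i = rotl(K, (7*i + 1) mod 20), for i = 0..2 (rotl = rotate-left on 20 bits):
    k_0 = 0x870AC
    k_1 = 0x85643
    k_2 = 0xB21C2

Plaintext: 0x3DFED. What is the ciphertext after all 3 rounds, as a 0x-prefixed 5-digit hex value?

0xEBA20

s_0 = plaintext = 0x3DFED
s_1 = Round(s_0, k_0) = 0x12162
s_2 = Round(s_1, k_1) = 0xFA683
s_3 = Round(s_2, k_2) = 0xEBA20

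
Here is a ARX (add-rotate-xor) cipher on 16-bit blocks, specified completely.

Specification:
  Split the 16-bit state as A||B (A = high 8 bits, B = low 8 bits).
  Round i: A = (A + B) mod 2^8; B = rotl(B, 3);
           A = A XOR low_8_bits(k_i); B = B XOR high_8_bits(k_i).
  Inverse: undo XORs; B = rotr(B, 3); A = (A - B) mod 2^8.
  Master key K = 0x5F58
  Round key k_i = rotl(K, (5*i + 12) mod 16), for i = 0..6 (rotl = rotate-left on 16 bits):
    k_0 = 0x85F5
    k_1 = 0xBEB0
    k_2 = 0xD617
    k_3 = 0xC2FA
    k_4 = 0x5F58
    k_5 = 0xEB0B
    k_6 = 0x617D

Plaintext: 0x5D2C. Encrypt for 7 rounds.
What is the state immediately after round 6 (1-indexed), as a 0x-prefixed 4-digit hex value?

s_0 = plaintext = 0x5D2C
s_1 = Round(s_0, k_0) = 0x7CE4
s_2 = Round(s_1, k_1) = 0xD099
s_3 = Round(s_2, k_2) = 0x7E1A
s_4 = Round(s_3, k_3) = 0x6212
s_5 = Round(s_4, k_4) = 0x2CCF
s_6 = Round(s_5, k_5) = 0xF095
s_7 = Round(s_6, k_6) = 0xF8CD

0xF095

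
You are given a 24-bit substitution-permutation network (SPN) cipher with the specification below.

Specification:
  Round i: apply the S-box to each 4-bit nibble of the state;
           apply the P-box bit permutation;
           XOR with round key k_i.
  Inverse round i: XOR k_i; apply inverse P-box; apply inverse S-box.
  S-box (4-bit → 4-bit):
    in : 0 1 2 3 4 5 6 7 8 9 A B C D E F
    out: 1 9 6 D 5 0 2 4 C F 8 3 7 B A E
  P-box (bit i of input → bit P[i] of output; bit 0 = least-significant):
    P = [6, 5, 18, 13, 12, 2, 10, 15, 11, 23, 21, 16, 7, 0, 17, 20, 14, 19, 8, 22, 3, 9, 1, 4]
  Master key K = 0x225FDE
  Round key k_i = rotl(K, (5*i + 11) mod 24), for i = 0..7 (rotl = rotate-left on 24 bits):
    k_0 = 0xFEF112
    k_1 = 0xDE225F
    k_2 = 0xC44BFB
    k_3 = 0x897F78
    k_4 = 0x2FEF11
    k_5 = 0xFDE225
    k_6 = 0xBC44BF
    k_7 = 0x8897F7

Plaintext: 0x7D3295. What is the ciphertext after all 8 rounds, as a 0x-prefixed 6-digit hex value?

0xD72C21

s_0 = plaintext = 0x7D3295
s_1 = Round(s_0, k_0) = 0x042594
s_2 = Round(s_1, k_1) = 0xD8F712
s_3 = Round(s_2, k_2) = 0xB2D8C2
s_4 = Round(s_3, k_3) = 0xB468D5
s_5 = Round(s_4, k_4) = 0x0E3C1C
s_6 = Round(s_5, k_5) = 0x037ACD
s_7 = Round(s_6, k_6) = 0xFF31D3
s_8 = Round(s_7, k_7) = 0xD72C21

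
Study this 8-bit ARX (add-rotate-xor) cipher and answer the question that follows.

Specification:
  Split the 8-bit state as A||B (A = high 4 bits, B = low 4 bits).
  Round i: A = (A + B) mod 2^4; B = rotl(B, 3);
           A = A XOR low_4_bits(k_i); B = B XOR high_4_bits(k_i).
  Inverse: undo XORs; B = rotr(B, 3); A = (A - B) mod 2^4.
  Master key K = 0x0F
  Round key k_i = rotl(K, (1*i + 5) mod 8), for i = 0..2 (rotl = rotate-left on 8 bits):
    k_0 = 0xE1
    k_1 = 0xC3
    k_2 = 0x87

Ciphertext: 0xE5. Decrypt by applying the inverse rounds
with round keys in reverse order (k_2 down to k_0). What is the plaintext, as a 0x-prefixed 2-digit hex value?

0xE0

s_0 = ciphertext = 0xE5
s_1 = InvRound(s_0, k_2) = 0xEB
s_2 = InvRound(s_1, k_1) = 0xFE
s_3 = InvRound(s_2, k_0) = 0xE0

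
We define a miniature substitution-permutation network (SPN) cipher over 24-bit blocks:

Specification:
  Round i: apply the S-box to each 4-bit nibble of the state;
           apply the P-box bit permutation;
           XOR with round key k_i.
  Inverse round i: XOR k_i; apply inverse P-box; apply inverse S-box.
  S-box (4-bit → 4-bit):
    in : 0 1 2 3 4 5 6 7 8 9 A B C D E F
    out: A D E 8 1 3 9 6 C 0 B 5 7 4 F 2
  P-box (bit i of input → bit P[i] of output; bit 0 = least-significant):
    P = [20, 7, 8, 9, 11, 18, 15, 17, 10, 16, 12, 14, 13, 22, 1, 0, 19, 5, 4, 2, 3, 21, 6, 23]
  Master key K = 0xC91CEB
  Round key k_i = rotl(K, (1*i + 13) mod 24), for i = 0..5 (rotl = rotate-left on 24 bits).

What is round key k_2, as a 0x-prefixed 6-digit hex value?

K = 0xC91CEB
k_0 = rotl(K, (1*0+13) mod 24) = rotl(K, 13) = 0x9D7923
k_1 = rotl(K, (1*1+13) mod 24) = rotl(K, 14) = 0x3AF247
k_2 = rotl(K, (1*2+13) mod 24) = rotl(K, 15) = 0x75E48E

0x75E48E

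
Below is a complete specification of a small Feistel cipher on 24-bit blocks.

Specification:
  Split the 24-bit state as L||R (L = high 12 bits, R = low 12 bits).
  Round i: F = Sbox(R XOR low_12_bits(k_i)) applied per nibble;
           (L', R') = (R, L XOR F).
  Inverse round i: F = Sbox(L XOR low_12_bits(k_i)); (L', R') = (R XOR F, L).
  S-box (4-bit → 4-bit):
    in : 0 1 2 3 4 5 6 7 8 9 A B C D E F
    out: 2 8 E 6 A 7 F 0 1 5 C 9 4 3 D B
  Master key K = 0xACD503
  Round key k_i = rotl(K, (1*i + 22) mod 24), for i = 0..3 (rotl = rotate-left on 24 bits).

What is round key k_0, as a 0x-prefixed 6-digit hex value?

0xEB3540

K = 0xACD503
k_0 = rotl(K, (1*0+22) mod 24) = rotl(K, 22) = 0xEB3540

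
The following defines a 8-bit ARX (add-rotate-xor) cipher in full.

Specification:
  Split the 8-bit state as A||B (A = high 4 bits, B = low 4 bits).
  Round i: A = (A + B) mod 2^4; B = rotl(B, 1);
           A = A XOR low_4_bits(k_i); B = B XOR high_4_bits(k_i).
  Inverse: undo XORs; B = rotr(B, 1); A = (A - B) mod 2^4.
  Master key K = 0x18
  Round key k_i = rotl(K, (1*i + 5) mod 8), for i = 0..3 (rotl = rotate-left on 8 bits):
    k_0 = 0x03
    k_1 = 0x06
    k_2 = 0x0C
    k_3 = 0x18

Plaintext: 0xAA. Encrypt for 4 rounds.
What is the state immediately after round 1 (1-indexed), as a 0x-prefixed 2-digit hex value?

s_0 = plaintext = 0xAA
s_1 = Round(s_0, k_0) = 0x75
s_2 = Round(s_1, k_1) = 0xAA
s_3 = Round(s_2, k_2) = 0x85
s_4 = Round(s_3, k_3) = 0x5B

0x75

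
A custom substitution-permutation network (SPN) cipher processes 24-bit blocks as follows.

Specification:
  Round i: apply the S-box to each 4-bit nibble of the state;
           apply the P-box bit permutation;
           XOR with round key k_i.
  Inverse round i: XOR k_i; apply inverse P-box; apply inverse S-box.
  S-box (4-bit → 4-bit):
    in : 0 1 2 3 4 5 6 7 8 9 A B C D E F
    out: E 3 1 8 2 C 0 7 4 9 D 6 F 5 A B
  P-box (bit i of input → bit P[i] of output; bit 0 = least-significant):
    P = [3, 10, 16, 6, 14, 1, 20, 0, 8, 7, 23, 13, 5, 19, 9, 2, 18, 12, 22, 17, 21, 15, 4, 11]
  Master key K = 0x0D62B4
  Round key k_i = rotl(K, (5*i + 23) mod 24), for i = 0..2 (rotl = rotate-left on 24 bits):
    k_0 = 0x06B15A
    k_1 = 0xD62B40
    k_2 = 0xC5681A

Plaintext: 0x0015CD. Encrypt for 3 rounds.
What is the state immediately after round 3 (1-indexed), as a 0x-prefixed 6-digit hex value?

0x9ACA8F

s_0 = plaintext = 0x0015CD
s_1 = Round(s_0, k_0) = 0xDD4961
s_2 = Round(s_1, k_1) = 0xBA0E58
s_3 = Round(s_2, k_2) = 0x9ACA8F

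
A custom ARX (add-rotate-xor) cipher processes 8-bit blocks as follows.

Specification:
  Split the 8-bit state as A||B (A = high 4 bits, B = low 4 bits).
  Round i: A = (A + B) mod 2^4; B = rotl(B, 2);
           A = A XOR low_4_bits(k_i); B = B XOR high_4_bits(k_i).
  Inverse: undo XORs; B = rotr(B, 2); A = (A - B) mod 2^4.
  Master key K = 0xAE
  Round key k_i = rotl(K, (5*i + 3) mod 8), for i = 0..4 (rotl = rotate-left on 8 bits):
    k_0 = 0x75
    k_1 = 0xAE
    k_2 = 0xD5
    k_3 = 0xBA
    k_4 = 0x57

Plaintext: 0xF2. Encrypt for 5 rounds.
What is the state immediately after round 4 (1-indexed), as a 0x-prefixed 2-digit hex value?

s_0 = plaintext = 0xF2
s_1 = Round(s_0, k_0) = 0x4F
s_2 = Round(s_1, k_1) = 0xD5
s_3 = Round(s_2, k_2) = 0x78
s_4 = Round(s_3, k_3) = 0x59
s_5 = Round(s_4, k_4) = 0x93

0x59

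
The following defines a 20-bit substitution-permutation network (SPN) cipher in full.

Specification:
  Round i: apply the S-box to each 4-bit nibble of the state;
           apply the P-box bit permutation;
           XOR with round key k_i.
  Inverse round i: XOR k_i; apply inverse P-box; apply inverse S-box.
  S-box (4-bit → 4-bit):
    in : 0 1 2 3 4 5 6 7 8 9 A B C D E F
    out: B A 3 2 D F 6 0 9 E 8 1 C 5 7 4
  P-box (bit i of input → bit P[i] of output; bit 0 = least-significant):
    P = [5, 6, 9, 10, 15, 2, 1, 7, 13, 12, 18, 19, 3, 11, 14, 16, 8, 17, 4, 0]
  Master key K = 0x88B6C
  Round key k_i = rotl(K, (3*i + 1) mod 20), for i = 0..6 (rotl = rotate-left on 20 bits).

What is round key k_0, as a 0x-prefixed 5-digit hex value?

0x116D9

K = 0x88B6C
k_0 = rotl(K, (3*0+1) mod 20) = rotl(K, 1) = 0x116D9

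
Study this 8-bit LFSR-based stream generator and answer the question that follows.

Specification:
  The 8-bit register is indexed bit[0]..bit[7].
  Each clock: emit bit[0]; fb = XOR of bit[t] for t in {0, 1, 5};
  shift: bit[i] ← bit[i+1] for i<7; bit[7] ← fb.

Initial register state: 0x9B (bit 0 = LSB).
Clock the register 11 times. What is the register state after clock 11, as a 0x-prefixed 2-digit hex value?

0xB8

reg_0 = 0x9B
clock 1: out=1, reg = 0x4D
clock 2: out=1, reg = 0xA6
clock 3: out=0, reg = 0x53
clock 4: out=1, reg = 0x29
clock 5: out=1, reg = 0x14
clock 6: out=0, reg = 0x0A
clock 7: out=0, reg = 0x85
clock 8: out=1, reg = 0xC2
clock 9: out=0, reg = 0xE1
clock 10: out=1, reg = 0x70
clock 11: out=0, reg = 0xB8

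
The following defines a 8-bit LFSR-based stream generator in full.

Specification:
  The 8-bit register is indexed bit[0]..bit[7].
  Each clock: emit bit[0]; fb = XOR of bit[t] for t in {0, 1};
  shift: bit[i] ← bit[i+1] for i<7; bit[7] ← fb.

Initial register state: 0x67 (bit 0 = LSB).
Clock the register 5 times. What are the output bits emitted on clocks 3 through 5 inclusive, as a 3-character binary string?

reg_0 = 0x67
clock 1: out=1, reg = 0x33
clock 2: out=1, reg = 0x19
clock 3: out=1, reg = 0x8C
clock 4: out=0, reg = 0x46
clock 5: out=0, reg = 0xA3

100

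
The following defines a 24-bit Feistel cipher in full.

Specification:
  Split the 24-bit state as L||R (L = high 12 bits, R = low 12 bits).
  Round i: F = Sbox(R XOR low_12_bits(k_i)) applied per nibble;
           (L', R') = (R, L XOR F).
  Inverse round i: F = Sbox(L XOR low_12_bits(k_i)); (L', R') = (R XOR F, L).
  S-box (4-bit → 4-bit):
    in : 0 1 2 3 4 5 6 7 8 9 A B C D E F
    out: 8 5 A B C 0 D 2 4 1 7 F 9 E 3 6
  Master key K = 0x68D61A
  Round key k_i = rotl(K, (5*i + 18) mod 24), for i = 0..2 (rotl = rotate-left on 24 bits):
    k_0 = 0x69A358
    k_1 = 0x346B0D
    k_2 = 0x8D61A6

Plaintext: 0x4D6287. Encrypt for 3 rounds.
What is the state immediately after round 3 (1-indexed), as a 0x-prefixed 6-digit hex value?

0x539D26

s_0 = plaintext = 0x4D6287
s_1 = Round(s_0, k_0) = 0x287130
s_2 = Round(s_1, k_1) = 0x130539
s_3 = Round(s_2, k_2) = 0x539D26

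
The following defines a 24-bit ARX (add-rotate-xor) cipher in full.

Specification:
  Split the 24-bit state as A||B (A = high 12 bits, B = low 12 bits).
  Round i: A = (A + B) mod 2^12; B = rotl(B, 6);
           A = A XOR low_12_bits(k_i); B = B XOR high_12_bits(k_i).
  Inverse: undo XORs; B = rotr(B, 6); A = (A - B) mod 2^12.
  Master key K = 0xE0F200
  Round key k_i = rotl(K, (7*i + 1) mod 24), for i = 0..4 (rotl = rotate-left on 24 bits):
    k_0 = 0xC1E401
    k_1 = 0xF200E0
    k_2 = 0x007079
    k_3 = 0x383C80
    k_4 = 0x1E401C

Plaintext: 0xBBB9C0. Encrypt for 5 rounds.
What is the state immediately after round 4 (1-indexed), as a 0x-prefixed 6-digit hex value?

0xE5C313

s_0 = plaintext = 0xBBB9C0
s_1 = Round(s_0, k_0) = 0x17AC39
s_2 = Round(s_1, k_1) = 0xD53150
s_3 = Round(s_2, k_2) = 0xEDA402
s_4 = Round(s_3, k_3) = 0xE5C313
s_5 = Round(s_4, k_4) = 0x173528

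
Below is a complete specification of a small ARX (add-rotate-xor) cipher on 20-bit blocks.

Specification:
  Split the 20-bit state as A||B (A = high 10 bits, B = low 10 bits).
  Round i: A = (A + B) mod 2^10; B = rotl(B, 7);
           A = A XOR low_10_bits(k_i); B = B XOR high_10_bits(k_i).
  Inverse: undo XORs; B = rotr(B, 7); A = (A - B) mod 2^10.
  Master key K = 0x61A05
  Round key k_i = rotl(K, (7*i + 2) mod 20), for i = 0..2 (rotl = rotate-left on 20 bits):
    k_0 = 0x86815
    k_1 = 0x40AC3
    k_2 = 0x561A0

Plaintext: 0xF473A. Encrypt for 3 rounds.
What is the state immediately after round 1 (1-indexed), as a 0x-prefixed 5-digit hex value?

s_0 = plaintext = 0xF473A
s_1 = Round(s_0, k_0) = 0xC7B7D
s_2 = Round(s_1, k_1) = 0x163ED
s_3 = Round(s_2, k_2) = 0x797A5

0xC7B7D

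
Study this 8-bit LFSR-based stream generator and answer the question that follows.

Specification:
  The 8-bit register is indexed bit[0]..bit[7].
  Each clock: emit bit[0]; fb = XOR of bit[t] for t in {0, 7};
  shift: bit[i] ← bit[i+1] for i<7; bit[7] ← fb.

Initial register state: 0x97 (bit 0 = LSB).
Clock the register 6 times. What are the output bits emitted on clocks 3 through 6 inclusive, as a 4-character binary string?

1010

reg_0 = 0x97
clock 1: out=1, reg = 0x4B
clock 2: out=1, reg = 0xA5
clock 3: out=1, reg = 0x52
clock 4: out=0, reg = 0x29
clock 5: out=1, reg = 0x94
clock 6: out=0, reg = 0xCA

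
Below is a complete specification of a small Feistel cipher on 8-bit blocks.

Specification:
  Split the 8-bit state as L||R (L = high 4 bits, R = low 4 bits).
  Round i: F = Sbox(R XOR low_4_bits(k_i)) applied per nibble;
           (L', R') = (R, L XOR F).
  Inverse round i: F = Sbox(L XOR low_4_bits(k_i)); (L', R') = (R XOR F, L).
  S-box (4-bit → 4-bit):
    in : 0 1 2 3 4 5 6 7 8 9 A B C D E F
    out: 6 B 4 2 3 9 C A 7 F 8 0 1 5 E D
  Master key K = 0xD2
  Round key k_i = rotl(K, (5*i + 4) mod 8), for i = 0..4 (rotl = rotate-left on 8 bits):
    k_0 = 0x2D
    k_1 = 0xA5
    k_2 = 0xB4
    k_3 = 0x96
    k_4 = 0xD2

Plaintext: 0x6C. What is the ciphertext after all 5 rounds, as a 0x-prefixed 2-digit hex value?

s_0 = plaintext = 0x6C
s_1 = Round(s_0, k_0) = 0xCD
s_2 = Round(s_1, k_1) = 0xDB
s_3 = Round(s_2, k_2) = 0xB0
s_4 = Round(s_3, k_3) = 0x07
s_5 = Round(s_4, k_4) = 0x79

0x79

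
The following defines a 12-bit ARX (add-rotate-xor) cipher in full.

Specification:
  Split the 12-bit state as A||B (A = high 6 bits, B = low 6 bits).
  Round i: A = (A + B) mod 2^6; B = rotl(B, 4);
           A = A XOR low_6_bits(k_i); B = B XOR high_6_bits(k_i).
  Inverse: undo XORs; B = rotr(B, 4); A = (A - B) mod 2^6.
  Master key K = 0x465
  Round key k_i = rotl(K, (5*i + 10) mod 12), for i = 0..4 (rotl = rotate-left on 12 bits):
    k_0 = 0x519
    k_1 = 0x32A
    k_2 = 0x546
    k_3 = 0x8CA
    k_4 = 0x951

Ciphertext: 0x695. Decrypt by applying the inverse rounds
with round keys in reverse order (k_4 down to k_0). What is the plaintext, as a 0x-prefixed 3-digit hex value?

0x885

s_0 = ciphertext = 0x695
s_1 = InvRound(s_0, k_4) = 0x203
s_2 = InvRound(s_1, k_3) = 0x002
s_3 = InvRound(s_2, k_2) = 0xA5D
s_4 = InvRound(s_3, k_1) = 0xF85
s_5 = InvRound(s_4, k_0) = 0x885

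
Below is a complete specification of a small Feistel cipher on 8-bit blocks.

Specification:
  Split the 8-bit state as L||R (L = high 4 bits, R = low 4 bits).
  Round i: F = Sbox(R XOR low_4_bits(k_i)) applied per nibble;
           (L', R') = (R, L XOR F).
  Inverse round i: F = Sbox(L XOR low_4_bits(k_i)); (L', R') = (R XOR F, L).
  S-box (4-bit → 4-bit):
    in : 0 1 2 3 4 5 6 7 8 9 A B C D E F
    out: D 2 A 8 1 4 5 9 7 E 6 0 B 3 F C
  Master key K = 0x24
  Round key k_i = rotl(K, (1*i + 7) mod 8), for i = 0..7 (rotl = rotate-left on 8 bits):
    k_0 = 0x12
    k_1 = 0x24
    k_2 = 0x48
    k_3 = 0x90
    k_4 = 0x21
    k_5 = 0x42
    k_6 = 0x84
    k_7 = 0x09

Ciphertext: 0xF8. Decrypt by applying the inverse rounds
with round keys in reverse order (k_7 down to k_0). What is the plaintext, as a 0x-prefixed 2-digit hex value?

0xC6

s_0 = ciphertext = 0xF8
s_1 = InvRound(s_0, k_7) = 0xDF
s_2 = InvRound(s_1, k_6) = 0x1D
s_3 = InvRound(s_2, k_5) = 0x51
s_4 = InvRound(s_3, k_4) = 0x05
s_5 = InvRound(s_4, k_3) = 0x80
s_6 = InvRound(s_5, k_2) = 0xD8
s_7 = InvRound(s_6, k_1) = 0x6D
s_8 = InvRound(s_7, k_0) = 0xC6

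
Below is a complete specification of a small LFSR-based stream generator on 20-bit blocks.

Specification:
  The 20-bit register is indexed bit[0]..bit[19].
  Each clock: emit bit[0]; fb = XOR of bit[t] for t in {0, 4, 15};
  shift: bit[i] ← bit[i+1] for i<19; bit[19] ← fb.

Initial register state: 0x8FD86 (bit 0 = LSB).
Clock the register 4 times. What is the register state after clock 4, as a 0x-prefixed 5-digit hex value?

0xF8FD8

reg_0 = 0x8FD86
clock 1: out=0, reg = 0xC7EC3
clock 2: out=1, reg = 0xE3F61
clock 3: out=1, reg = 0xF1FB0
clock 4: out=0, reg = 0xF8FD8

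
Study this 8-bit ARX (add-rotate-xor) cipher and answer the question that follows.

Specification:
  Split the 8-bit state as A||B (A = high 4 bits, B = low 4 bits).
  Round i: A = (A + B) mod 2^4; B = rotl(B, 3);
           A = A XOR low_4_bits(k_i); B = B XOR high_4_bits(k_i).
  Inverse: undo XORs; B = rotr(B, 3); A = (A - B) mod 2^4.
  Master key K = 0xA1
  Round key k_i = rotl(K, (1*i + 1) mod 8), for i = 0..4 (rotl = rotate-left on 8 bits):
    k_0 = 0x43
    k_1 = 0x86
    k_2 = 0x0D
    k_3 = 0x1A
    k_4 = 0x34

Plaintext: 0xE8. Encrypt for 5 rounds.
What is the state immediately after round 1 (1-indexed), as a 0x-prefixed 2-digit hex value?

0x50

s_0 = plaintext = 0xE8
s_1 = Round(s_0, k_0) = 0x50
s_2 = Round(s_1, k_1) = 0x38
s_3 = Round(s_2, k_2) = 0x64
s_4 = Round(s_3, k_3) = 0x03
s_5 = Round(s_4, k_4) = 0x7A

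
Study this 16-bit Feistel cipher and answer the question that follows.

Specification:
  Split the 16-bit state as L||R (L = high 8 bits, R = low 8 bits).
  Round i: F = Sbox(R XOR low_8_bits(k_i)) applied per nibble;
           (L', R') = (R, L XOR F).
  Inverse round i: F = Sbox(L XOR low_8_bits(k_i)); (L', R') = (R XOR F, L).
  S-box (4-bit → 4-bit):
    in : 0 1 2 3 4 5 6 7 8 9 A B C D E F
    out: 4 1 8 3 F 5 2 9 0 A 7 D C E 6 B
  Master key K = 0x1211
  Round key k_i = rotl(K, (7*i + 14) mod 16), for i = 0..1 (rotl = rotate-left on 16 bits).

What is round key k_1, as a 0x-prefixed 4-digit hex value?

K = 0x1211
k_0 = rotl(K, (7*0+14) mod 16) = rotl(K, 14) = 0x4484
k_1 = rotl(K, (7*1+14) mod 16) = rotl(K, 5) = 0x4222

0x4222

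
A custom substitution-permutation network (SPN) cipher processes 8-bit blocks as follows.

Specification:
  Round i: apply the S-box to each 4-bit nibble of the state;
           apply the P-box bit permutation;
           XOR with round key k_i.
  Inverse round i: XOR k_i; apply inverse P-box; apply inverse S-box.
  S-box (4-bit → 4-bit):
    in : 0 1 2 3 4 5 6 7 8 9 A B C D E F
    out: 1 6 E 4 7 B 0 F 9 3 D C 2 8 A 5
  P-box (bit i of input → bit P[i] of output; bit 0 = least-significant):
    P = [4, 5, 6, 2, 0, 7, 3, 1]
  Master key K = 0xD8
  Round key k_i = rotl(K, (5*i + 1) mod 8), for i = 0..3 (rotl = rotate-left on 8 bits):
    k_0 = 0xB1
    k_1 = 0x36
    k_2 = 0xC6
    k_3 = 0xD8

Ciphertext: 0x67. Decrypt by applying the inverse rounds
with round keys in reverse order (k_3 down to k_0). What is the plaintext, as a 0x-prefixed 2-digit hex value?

0x80

s_0 = ciphertext = 0x67
s_1 = InvRound(s_0, k_3) = 0x75
s_2 = InvRound(s_1, k_2) = 0x59
s_3 = InvRound(s_2, k_1) = 0xA2
s_4 = InvRound(s_3, k_0) = 0x80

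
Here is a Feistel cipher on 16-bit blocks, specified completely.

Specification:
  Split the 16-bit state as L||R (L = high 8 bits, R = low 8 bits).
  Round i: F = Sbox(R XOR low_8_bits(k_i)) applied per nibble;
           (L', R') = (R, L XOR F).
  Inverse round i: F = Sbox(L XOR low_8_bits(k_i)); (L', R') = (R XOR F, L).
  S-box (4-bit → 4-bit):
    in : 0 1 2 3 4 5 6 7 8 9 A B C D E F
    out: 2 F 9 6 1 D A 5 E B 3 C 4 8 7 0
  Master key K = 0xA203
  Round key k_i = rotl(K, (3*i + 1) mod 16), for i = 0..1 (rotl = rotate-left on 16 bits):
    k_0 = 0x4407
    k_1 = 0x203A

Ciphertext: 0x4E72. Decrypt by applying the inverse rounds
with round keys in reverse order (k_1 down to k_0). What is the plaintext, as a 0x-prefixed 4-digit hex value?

s_0 = ciphertext = 0x4E72
s_1 = InvRound(s_0, k_1) = 0x234E
s_2 = InvRound(s_1, k_0) = 0xDF23

0xDF23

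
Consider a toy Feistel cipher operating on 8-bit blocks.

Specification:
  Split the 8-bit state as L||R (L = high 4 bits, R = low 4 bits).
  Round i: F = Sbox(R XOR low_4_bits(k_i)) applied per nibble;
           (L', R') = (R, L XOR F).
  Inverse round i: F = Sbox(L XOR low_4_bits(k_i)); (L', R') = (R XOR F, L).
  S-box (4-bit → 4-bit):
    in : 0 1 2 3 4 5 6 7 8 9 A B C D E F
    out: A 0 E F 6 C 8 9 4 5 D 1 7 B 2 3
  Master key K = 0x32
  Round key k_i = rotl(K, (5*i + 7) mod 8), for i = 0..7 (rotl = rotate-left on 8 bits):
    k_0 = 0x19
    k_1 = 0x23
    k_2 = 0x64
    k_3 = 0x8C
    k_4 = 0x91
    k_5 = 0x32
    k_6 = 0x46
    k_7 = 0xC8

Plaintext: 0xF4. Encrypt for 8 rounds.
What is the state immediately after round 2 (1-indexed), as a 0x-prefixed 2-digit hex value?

s_0 = plaintext = 0xF4
s_1 = Round(s_0, k_0) = 0x44
s_2 = Round(s_1, k_1) = 0x4D
s_3 = Round(s_2, k_2) = 0xD1
s_4 = Round(s_3, k_3) = 0x16
s_5 = Round(s_4, k_4) = 0x68
s_6 = Round(s_5, k_5) = 0x8B
s_7 = Round(s_6, k_6) = 0xB3
s_8 = Round(s_7, k_7) = 0x3A

0x4D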